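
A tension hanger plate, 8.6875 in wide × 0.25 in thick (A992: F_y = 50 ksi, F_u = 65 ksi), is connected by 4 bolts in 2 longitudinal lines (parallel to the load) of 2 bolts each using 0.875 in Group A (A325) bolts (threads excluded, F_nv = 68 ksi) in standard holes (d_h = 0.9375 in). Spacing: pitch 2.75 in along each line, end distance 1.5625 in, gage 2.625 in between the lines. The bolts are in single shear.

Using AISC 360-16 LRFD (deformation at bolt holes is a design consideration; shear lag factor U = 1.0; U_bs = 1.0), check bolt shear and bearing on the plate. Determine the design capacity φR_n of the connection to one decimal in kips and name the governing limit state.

Bolt shear: A_b = π(0.875)²/4 = 0.60132 in². φR_n = 0.75 × 68 × 0.60132 × 4 × 1 = 122.7 kips.
Bearing (0.25 in plate, F_u = 65 ksi): end bolts L_c = 1.5625 − 0.9375/2 = 1.09375, R_n = min(1.2×1.09375×0.25×65, 2.4×0.875×0.25×65) = 21.328 kips/bolt; interior L_c = 2.75 − 0.9375 = 1.8125, R_n = 34.125 kips/bolt. φR_n = 0.75 × (2×21.328 + 2×34.125) = 83.2 kips.
Governing: min(122.7, 83.2) = 83.2 kips → bearing.

83.2 kips (bearing governs)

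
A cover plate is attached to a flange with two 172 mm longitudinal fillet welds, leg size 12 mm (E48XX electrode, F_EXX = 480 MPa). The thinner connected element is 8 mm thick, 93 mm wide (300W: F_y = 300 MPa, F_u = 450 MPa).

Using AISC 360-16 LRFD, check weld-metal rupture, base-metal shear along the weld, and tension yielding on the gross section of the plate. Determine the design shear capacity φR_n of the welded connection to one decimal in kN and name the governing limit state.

200.9 kN (gross-section yield governs)

Weld metal: throat = 0.707×12 = 8.484 mm, L = 2×172 = 344 mm. φR_n = 0.75 × 0.6 × 480 × 8.484 × 344 = 630.4 kN.
Base metal shear (8 mm plate): yield φR_n = 1.0×0.6×300×8×344 = 495.4 kN; rupture φR_n = 0.75×0.6×450×8×344 = 557.3 kN; take 495.4 kN (yield).
Tension yield (gross): A_g = 93×8 = 744 mm². φR_n = 0.90 × 300 × 744 = 200.9 kN.
Governing: min(630.4, 495.4, 200.9) = 200.9 kN → gross-section yield.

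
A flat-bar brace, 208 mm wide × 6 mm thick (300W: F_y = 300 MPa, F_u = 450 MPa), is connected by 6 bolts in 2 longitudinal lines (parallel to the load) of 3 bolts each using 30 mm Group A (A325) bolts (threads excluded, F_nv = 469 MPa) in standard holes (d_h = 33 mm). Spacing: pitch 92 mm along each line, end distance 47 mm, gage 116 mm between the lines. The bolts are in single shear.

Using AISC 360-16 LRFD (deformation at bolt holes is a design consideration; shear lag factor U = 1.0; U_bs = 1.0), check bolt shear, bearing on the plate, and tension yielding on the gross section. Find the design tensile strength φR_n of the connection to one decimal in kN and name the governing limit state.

337.0 kN (gross-section yield governs)

Bolt shear: A_b = π(30)²/4 = 706.86 mm². φR_n = 0.75 × 469 × 706.86 × 6 × 1 = 1491.8 kN.
Bearing (6 mm plate, F_u = 450 MPa): end bolts L_c = 47 − 33/2 = 30.5, R_n = min(1.2×30.5×6×450, 2.4×30×6×450) = 98.82 kN/bolt; interior L_c = 92 − 33 = 59, R_n = 191.16 kN/bolt. φR_n = 0.75 × (2×98.82 + 4×191.16) = 721.7 kN.
Tension yield (gross): A_g = 208×6 = 1248 mm². φR_n = 0.90 × 300 × 1248 = 337.0 kN.
Governing: min(1491.8, 721.7, 337.0) = 337.0 kN → gross-section yield.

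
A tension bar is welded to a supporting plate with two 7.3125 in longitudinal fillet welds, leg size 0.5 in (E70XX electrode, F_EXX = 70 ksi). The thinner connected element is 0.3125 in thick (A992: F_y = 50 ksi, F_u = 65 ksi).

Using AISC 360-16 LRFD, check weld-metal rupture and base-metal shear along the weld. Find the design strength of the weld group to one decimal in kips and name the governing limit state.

Weld metal: throat = 0.707×0.5 = 0.3535 in, L = 2×7.3125 = 14.625 in. φR_n = 0.75 × 0.6 × 70 × 0.3535 × 14.625 = 162.9 kips.
Base metal shear (0.3125 in plate): yield φR_n = 1.0×0.6×50×0.3125×14.625 = 137.1 kips; rupture φR_n = 0.75×0.6×65×0.3125×14.625 = 133.7 kips; take 133.7 kips (rupture).
Governing: min(162.9, 133.7) = 133.7 kips → base-metal shear.

133.7 kips (base-metal shear governs)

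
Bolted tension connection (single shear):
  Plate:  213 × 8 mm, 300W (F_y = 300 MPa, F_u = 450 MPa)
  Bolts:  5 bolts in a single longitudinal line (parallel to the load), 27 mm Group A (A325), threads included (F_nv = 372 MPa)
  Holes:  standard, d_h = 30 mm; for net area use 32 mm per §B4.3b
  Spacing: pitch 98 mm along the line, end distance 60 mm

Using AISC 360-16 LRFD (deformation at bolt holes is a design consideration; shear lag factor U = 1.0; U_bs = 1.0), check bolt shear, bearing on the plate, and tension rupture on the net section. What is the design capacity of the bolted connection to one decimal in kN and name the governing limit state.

488.7 kN (net-section rupture governs)

Bolt shear: A_b = π(27)²/4 = 572.56 mm². φR_n = 0.75 × 372 × 572.56 × 5 × 1 = 798.7 kN.
Bearing (8 mm plate, F_u = 450 MPa): end bolts L_c = 60 − 30/2 = 45, R_n = min(1.2×45×8×450, 2.4×27×8×450) = 194.4 kN/bolt; interior L_c = 98 − 30 = 68, R_n = 233.28 kN/bolt. φR_n = 0.75 × (1×194.4 + 4×233.28) = 845.6 kN.
Tension rupture (net): A_n = (213 − 1×32)×8 = 1448 mm² (U = 1.0, A_e = A_n). φR_n = 0.75 × 450 × 1448 = 488.7 kN.
Governing: min(798.7, 845.6, 488.7) = 488.7 kN → net-section rupture.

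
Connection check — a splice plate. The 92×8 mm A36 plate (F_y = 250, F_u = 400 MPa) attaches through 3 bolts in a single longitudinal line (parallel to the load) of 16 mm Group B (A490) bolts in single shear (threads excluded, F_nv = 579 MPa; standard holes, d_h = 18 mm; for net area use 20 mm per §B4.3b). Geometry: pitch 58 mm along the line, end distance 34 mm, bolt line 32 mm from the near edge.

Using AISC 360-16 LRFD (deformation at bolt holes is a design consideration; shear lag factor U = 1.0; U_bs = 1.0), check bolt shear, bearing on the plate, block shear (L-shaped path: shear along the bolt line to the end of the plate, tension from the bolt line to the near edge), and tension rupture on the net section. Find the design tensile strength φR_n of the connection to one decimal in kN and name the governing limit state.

Bolt shear: A_b = π(16)²/4 = 201.06 mm². φR_n = 0.75 × 579 × 201.06 × 3 × 1 = 261.9 kN.
Bearing (8 mm plate, F_u = 400 MPa): end bolts L_c = 34 − 18/2 = 25, R_n = min(1.2×25×8×400, 2.4×16×8×400) = 96 kN/bolt; interior L_c = 58 − 18 = 40, R_n = 122.88 kN/bolt. φR_n = 0.75 × (1×96 + 2×122.88) = 256.3 kN.
Block shear: shear path 1×[34+2×58] = 1×150 mm, A_gv = 1200, A_nv = 1×(150 − 2.5×20)×8 = 800 mm²; tension to near edge: (32 − 0.5×20)×8 = 176 mm². R_n = min(0.6×400×800, 0.6×250×1200) + 1.0×400×176 = min(192, 180) + 70.4 = 250.4 kN. φR_n = 0.75 × 250.4 = 187.8 kN.
Tension rupture (net): A_n = (92 − 1×20)×8 = 576 mm² (U = 1.0, A_e = A_n). φR_n = 0.75 × 400 × 576 = 172.8 kN.
Governing: min(261.9, 256.3, 187.8, 172.8) = 172.8 kN → net-section rupture.

172.8 kN (net-section rupture governs)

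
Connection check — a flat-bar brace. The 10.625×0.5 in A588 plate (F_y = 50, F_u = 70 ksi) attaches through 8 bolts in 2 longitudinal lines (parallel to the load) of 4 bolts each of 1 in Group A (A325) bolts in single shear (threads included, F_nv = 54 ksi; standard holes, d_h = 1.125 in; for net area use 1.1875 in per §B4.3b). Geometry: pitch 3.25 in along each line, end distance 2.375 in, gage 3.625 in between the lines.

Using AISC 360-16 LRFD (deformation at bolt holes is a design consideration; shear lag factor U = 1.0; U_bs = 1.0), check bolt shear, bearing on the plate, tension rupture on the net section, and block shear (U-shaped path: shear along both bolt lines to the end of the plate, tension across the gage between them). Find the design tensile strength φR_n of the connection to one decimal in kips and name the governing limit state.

Bolt shear: A_b = π(1)²/4 = 0.7854 in². φR_n = 0.75 × 54 × 0.7854 × 8 × 1 = 254.5 kips.
Bearing (0.5 in plate, F_u = 70 ksi): end bolts L_c = 2.375 − 1.125/2 = 1.8125, R_n = min(1.2×1.8125×0.5×70, 2.4×1×0.5×70) = 76.125 kips/bolt; interior L_c = 3.25 − 1.125 = 2.125, R_n = 84 kips/bolt. φR_n = 0.75 × (2×76.125 + 6×84) = 492.2 kips.
Tension rupture (net): A_n = (10.625 − 2×1.1875)×0.5 = 4.125 in² (U = 1.0, A_e = A_n). φR_n = 0.75 × 70 × 4.125 = 216.6 kips.
Block shear: shear path 2×[2.375+3×3.25] = 2×12.125 in, A_gv = 12.125, A_nv = 2×(12.125 − 3.5×1.1875)×0.5 = 7.9688 in²; tension across gage: (3.625 − 1×1.1875)×0.5 = 1.2188 in². R_n = min(0.6×70×7.9688, 0.6×50×12.125) + 1.0×70×1.2188 = min(334.69, 363.75) + 85.316 = 420.01 kips. φR_n = 0.75 × 420.01 = 315.0 kips.
Governing: min(254.5, 492.2, 216.6, 315.0) = 216.6 kips → net-section rupture.

216.6 kips (net-section rupture governs)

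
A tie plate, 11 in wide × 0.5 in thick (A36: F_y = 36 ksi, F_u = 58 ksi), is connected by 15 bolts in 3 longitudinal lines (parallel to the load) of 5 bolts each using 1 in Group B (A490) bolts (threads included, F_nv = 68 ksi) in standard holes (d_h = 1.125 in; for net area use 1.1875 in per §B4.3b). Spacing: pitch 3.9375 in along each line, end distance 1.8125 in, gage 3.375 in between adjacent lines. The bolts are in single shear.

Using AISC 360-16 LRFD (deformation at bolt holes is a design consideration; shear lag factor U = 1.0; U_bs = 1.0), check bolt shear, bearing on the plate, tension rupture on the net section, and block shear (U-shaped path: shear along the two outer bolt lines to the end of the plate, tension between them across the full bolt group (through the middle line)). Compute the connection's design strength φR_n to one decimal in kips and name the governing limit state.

Bolt shear: A_b = π(1)²/4 = 0.7854 in². φR_n = 0.75 × 68 × 0.7854 × 15 × 1 = 600.8 kips.
Bearing (0.5 in plate, F_u = 58 ksi): end bolts L_c = 1.8125 − 1.125/2 = 1.25, R_n = min(1.2×1.25×0.5×58, 2.4×1×0.5×58) = 43.5 kips/bolt; interior L_c = 3.9375 − 1.125 = 2.8125, R_n = 69.6 kips/bolt. φR_n = 0.75 × (3×43.5 + 12×69.6) = 724.3 kips.
Tension rupture (net): A_n = (11 − 3×1.1875)×0.5 = 3.7188 in² (U = 1.0, A_e = A_n). φR_n = 0.75 × 58 × 3.7188 = 161.8 kips.
Block shear: shear path 2×[1.8125+4×3.9375] = 2×17.5625 in, A_gv = 17.563, A_nv = 2×(17.5625 − 4.5×1.1875)×0.5 = 12.219 in²; tension across gage: (6.75 − 2×1.1875)×0.5 = 2.1875 in². R_n = min(0.6×58×12.219, 0.6×36×17.563) + 1.0×58×2.1875 = min(425.22, 379.36) + 126.88 = 506.24 kips. φR_n = 0.75 × 506.24 = 379.7 kips.
Governing: min(600.8, 724.3, 161.8, 379.7) = 161.8 kips → net-section rupture.

161.8 kips (net-section rupture governs)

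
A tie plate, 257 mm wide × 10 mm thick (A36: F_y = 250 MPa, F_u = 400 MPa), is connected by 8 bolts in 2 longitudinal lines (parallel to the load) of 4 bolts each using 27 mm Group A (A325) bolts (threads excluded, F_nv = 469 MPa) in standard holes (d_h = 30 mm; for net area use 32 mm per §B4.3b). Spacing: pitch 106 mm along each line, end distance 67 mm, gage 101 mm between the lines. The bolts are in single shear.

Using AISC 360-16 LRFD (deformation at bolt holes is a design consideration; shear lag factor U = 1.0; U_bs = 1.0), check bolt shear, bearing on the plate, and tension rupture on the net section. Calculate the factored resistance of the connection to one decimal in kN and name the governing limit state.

Bolt shear: A_b = π(27)²/4 = 572.56 mm². φR_n = 0.75 × 469 × 572.56 × 8 × 1 = 1611.2 kN.
Bearing (10 mm plate, F_u = 400 MPa): end bolts L_c = 67 − 30/2 = 52, R_n = min(1.2×52×10×400, 2.4×27×10×400) = 249.6 kN/bolt; interior L_c = 106 − 30 = 76, R_n = 259.2 kN/bolt. φR_n = 0.75 × (2×249.6 + 6×259.2) = 1540.8 kN.
Tension rupture (net): A_n = (257 − 2×32)×10 = 1930 mm² (U = 1.0, A_e = A_n). φR_n = 0.75 × 400 × 1930 = 579.0 kN.
Governing: min(1611.2, 1540.8, 579.0) = 579.0 kN → net-section rupture.

579.0 kN (net-section rupture governs)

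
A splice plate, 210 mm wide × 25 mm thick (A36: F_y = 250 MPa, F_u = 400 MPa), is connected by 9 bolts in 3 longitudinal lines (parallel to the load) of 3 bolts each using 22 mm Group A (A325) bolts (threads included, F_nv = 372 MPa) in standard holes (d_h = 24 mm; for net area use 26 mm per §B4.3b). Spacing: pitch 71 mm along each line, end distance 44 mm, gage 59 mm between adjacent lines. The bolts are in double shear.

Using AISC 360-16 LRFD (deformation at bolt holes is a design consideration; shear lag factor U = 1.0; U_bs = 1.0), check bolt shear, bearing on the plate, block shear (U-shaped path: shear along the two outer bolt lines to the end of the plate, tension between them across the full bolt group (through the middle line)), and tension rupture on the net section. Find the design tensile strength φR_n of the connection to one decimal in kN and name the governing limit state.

990.0 kN (net-section rupture governs)

Bolt shear: A_b = π(22)²/4 = 380.13 mm². φR_n = 0.75 × 372 × 380.13 × 9 × 2 = 1909.0 kN.
Bearing (25 mm plate, F_u = 400 MPa): end bolts L_c = 44 − 24/2 = 32, R_n = min(1.2×32×25×400, 2.4×22×25×400) = 384 kN/bolt; interior L_c = 71 − 24 = 47, R_n = 528 kN/bolt. φR_n = 0.75 × (3×384 + 6×528) = 3240.0 kN.
Block shear: shear path 2×[44+2×71] = 2×186 mm, A_gv = 9300, A_nv = 2×(186 − 2.5×26)×25 = 6050 mm²; tension across gage: (118 − 2×26)×25 = 1650 mm². R_n = min(0.6×400×6050, 0.6×250×9300) + 1.0×400×1650 = min(1452, 1395) + 660 = 2055 kN. φR_n = 0.75 × 2055 = 1541.3 kN.
Tension rupture (net): A_n = (210 − 3×26)×25 = 3300 mm² (U = 1.0, A_e = A_n). φR_n = 0.75 × 400 × 3300 = 990.0 kN.
Governing: min(1909.0, 3240.0, 1541.3, 990.0) = 990.0 kN → net-section rupture.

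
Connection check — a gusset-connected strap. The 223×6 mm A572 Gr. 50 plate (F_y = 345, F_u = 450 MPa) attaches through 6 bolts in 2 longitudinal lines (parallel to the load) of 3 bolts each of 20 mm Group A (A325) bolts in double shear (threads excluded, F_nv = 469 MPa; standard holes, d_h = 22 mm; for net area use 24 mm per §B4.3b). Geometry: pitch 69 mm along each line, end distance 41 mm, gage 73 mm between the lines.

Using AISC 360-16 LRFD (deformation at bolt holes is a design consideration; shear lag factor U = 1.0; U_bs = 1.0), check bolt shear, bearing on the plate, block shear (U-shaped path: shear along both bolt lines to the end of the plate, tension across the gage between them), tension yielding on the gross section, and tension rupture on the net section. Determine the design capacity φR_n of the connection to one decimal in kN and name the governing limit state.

354.4 kN (net-section rupture governs)

Bolt shear: A_b = π(20)²/4 = 314.16 mm². φR_n = 0.75 × 469 × 314.16 × 6 × 2 = 1326.1 kN.
Bearing (6 mm plate, F_u = 450 MPa): end bolts L_c = 41 − 22/2 = 30, R_n = min(1.2×30×6×450, 2.4×20×6×450) = 97.2 kN/bolt; interior L_c = 69 − 22 = 47, R_n = 129.6 kN/bolt. φR_n = 0.75 × (2×97.2 + 4×129.6) = 534.6 kN.
Block shear: shear path 2×[41+2×69] = 2×179 mm, A_gv = 2148, A_nv = 2×(179 − 2.5×24)×6 = 1428 mm²; tension across gage: (73 − 1×24)×6 = 294 mm². R_n = min(0.6×450×1428, 0.6×345×2148) + 1.0×450×294 = min(385.56, 444.64) + 132.3 = 517.86 kN. φR_n = 0.75 × 517.86 = 388.4 kN.
Tension yield (gross): A_g = 223×6 = 1338 mm². φR_n = 0.90 × 345 × 1338 = 415.4 kN.
Tension rupture (net): A_n = (223 − 2×24)×6 = 1050 mm² (U = 1.0, A_e = A_n). φR_n = 0.75 × 450 × 1050 = 354.4 kN.
Governing: min(1326.1, 534.6, 388.4, 415.4, 354.4) = 354.4 kN → net-section rupture.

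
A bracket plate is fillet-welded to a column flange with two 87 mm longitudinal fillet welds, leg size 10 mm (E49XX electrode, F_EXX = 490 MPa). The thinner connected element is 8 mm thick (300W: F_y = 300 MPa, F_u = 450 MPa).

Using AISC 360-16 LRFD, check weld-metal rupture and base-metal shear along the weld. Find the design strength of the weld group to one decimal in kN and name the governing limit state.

250.6 kN (base-metal shear governs)

Weld metal: throat = 0.707×10 = 7.07 mm, L = 2×87 = 174 mm. φR_n = 0.75 × 0.6 × 490 × 7.07 × 174 = 271.3 kN.
Base metal shear (8 mm plate): yield φR_n = 1.0×0.6×300×8×174 = 250.6 kN; rupture φR_n = 0.75×0.6×450×8×174 = 281.9 kN; take 250.6 kN (yield).
Governing: min(271.3, 250.6) = 250.6 kN → base-metal shear.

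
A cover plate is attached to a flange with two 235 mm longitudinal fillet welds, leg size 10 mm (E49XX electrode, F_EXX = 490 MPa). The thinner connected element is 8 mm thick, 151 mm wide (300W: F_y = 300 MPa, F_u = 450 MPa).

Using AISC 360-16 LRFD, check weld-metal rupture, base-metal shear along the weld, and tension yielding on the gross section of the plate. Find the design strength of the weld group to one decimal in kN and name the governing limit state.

326.2 kN (gross-section yield governs)

Weld metal: throat = 0.707×10 = 7.07 mm, L = 2×235 = 470 mm. φR_n = 0.75 × 0.6 × 490 × 7.07 × 470 = 732.7 kN.
Base metal shear (8 mm plate): yield φR_n = 1.0×0.6×300×8×470 = 676.8 kN; rupture φR_n = 0.75×0.6×450×8×470 = 761.4 kN; take 676.8 kN (yield).
Tension yield (gross): A_g = 151×8 = 1208 mm². φR_n = 0.90 × 300 × 1208 = 326.2 kN.
Governing: min(732.7, 676.8, 326.2) = 326.2 kN → gross-section yield.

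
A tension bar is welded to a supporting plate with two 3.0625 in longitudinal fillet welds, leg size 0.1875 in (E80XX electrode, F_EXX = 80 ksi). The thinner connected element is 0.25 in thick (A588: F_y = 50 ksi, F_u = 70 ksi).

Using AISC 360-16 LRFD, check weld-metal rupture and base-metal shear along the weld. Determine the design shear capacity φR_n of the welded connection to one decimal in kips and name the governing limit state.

Weld metal: throat = 0.707×0.1875 = 0.13256 in, L = 2×3.0625 = 6.125 in. φR_n = 0.75 × 0.6 × 80 × 0.13256 × 6.125 = 29.2 kips.
Base metal shear (0.25 in plate): yield φR_n = 1.0×0.6×50×0.25×6.125 = 45.9 kips; rupture φR_n = 0.75×0.6×70×0.25×6.125 = 48.2 kips; take 45.9 kips (yield).
Governing: min(29.2, 45.9) = 29.2 kips → weld metal.

29.2 kips (weld metal governs)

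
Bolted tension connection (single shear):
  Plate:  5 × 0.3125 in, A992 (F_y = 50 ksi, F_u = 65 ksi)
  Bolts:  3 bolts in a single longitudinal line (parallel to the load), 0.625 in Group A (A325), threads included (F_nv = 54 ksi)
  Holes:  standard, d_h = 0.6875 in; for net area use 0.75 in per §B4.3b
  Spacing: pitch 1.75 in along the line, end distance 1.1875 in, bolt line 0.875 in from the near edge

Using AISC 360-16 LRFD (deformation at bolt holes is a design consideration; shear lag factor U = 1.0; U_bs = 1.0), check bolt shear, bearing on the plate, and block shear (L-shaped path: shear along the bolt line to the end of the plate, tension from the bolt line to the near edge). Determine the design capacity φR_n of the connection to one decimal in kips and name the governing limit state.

33.3 kips (block shear governs)

Bolt shear: A_b = π(0.625)²/4 = 0.3068 in². φR_n = 0.75 × 54 × 0.3068 × 3 × 1 = 37.3 kips.
Bearing (0.3125 in plate, F_u = 65 ksi): end bolts L_c = 1.1875 − 0.6875/2 = 0.84375, R_n = min(1.2×0.84375×0.3125×65, 2.4×0.625×0.3125×65) = 20.566 kips/bolt; interior L_c = 1.75 − 0.6875 = 1.0625, R_n = 25.898 kips/bolt. φR_n = 0.75 × (1×20.566 + 2×25.898) = 54.3 kips.
Block shear: shear path 1×[1.1875+2×1.75] = 1×4.6875 in, A_gv = 1.4648, A_nv = 1×(4.6875 − 2.5×0.75)×0.3125 = 0.87891 in²; tension to near edge: (0.875 − 0.5×0.75)×0.3125 = 0.15625 in². R_n = min(0.6×65×0.87891, 0.6×50×1.4648) + 1.0×65×0.15625 = min(34.277, 43.944) + 10.156 = 44.433 kips. φR_n = 0.75 × 44.433 = 33.3 kips.
Governing: min(37.3, 54.3, 33.3) = 33.3 kips → block shear.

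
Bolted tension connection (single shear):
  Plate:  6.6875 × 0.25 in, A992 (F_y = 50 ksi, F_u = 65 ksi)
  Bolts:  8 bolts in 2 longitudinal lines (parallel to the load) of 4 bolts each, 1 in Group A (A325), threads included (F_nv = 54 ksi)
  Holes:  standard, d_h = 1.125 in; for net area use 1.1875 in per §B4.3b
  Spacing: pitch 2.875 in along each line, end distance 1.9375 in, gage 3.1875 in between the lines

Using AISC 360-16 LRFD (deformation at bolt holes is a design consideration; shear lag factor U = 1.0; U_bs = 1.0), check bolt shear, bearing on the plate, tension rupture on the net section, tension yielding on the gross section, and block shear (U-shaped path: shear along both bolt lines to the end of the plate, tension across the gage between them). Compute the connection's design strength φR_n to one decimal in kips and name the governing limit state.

52.6 kips (net-section rupture governs)

Bolt shear: A_b = π(1)²/4 = 0.7854 in². φR_n = 0.75 × 54 × 0.7854 × 8 × 1 = 254.5 kips.
Bearing (0.25 in plate, F_u = 65 ksi): end bolts L_c = 1.9375 − 1.125/2 = 1.375, R_n = min(1.2×1.375×0.25×65, 2.4×1×0.25×65) = 26.813 kips/bolt; interior L_c = 2.875 − 1.125 = 1.75, R_n = 34.125 kips/bolt. φR_n = 0.75 × (2×26.813 + 6×34.125) = 193.8 kips.
Tension rupture (net): A_n = (6.6875 − 2×1.1875)×0.25 = 1.0781 in² (U = 1.0, A_e = A_n). φR_n = 0.75 × 65 × 1.0781 = 52.6 kips.
Tension yield (gross): A_g = 6.6875×0.25 = 1.6719 in². φR_n = 0.90 × 50 × 1.6719 = 75.2 kips.
Block shear: shear path 2×[1.9375+3×2.875] = 2×10.5625 in, A_gv = 5.2813, A_nv = 2×(10.5625 − 3.5×1.1875)×0.25 = 3.2031 in²; tension across gage: (3.1875 − 1×1.1875)×0.25 = 0.5 in². R_n = min(0.6×65×3.2031, 0.6×50×5.2813) + 1.0×65×0.5 = min(124.92, 158.44) + 32.5 = 157.42 kips. φR_n = 0.75 × 157.42 = 118.1 kips.
Governing: min(254.5, 193.8, 52.6, 75.2, 118.1) = 52.6 kips → net-section rupture.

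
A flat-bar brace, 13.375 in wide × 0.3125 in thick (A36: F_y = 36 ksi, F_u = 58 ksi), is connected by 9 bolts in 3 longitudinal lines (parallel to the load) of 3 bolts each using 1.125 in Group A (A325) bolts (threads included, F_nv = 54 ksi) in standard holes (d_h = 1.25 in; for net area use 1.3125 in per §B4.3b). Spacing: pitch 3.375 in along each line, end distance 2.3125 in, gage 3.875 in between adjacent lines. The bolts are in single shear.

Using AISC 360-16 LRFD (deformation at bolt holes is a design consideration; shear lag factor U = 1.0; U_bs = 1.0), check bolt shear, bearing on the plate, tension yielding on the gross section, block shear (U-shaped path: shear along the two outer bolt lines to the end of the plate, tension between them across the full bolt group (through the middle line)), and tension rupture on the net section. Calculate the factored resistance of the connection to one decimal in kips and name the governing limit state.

Bolt shear: A_b = π(1.125)²/4 = 0.99402 in². φR_n = 0.75 × 54 × 0.99402 × 9 × 1 = 362.3 kips.
Bearing (0.3125 in plate, F_u = 58 ksi): end bolts L_c = 2.3125 − 1.25/2 = 1.6875, R_n = min(1.2×1.6875×0.3125×58, 2.4×1.125×0.3125×58) = 36.703 kips/bolt; interior L_c = 3.375 − 1.25 = 2.125, R_n = 46.219 kips/bolt. φR_n = 0.75 × (3×36.703 + 6×46.219) = 290.6 kips.
Tension yield (gross): A_g = 13.375×0.3125 = 4.1797 in². φR_n = 0.90 × 36 × 4.1797 = 135.4 kips.
Block shear: shear path 2×[2.3125+2×3.375] = 2×9.0625 in, A_gv = 5.6641, A_nv = 2×(9.0625 − 2.5×1.3125)×0.3125 = 3.6133 in²; tension across gage: (7.75 − 2×1.3125)×0.3125 = 1.6016 in². R_n = min(0.6×58×3.6133, 0.6×36×5.6641) + 1.0×58×1.6016 = min(125.74, 122.34) + 92.893 = 215.23 kips. φR_n = 0.75 × 215.23 = 161.4 kips.
Tension rupture (net): A_n = (13.375 − 3×1.3125)×0.3125 = 2.9492 in² (U = 1.0, A_e = A_n). φR_n = 0.75 × 58 × 2.9492 = 128.3 kips.
Governing: min(362.3, 290.6, 135.4, 161.4, 128.3) = 128.3 kips → net-section rupture.

128.3 kips (net-section rupture governs)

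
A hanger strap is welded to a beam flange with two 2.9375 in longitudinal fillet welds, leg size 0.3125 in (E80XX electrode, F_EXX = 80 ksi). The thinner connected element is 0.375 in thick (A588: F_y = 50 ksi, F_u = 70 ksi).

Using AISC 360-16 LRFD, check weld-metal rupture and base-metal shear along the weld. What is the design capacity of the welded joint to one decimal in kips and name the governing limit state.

Weld metal: throat = 0.707×0.3125 = 0.22094 in, L = 2×2.9375 = 5.875 in. φR_n = 0.75 × 0.6 × 80 × 0.22094 × 5.875 = 46.7 kips.
Base metal shear (0.375 in plate): yield φR_n = 1.0×0.6×50×0.375×5.875 = 66.1 kips; rupture φR_n = 0.75×0.6×70×0.375×5.875 = 69.4 kips; take 66.1 kips (yield).
Governing: min(46.7, 66.1) = 46.7 kips → weld metal.

46.7 kips (weld metal governs)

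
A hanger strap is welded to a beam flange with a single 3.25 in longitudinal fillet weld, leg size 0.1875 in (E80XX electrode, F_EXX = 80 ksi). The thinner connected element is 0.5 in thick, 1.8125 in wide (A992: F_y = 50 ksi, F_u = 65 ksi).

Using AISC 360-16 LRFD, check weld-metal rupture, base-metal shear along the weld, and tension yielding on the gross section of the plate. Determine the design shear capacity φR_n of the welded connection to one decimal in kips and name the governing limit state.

15.5 kips (weld metal governs)

Weld metal: throat = 0.707×0.1875 = 0.13256 in, L = 3.25 in. φR_n = 0.75 × 0.6 × 80 × 0.13256 × 3.25 = 15.5 kips.
Base metal shear (0.5 in plate): yield φR_n = 1.0×0.6×50×0.5×3.25 = 48.8 kips; rupture φR_n = 0.75×0.6×65×0.5×3.25 = 47.5 kips; take 47.5 kips (rupture).
Tension yield (gross): A_g = 1.8125×0.5 = 0.90625 in². φR_n = 0.90 × 50 × 0.90625 = 40.8 kips.
Governing: min(15.5, 47.5, 40.8) = 15.5 kips → weld metal.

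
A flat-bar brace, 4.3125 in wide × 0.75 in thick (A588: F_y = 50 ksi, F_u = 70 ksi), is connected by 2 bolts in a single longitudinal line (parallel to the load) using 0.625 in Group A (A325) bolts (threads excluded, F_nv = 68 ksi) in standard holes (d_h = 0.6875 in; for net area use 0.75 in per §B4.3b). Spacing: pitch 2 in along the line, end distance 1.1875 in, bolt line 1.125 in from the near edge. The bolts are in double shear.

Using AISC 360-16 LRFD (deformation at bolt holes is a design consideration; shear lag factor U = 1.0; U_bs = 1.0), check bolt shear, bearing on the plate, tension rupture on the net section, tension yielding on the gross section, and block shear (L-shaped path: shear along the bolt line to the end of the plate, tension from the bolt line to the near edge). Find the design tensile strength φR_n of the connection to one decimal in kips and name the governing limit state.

Bolt shear: A_b = π(0.625)²/4 = 0.3068 in². φR_n = 0.75 × 68 × 0.3068 × 2 × 2 = 62.6 kips.
Bearing (0.75 in plate, F_u = 70 ksi): end bolts L_c = 1.1875 − 0.6875/2 = 0.84375, R_n = min(1.2×0.84375×0.75×70, 2.4×0.625×0.75×70) = 53.156 kips/bolt; interior L_c = 2 − 0.6875 = 1.3125, R_n = 78.75 kips/bolt. φR_n = 0.75 × (1×53.156 + 1×78.75) = 98.9 kips.
Tension rupture (net): A_n = (4.3125 − 1×0.75)×0.75 = 2.6719 in² (U = 1.0, A_e = A_n). φR_n = 0.75 × 70 × 2.6719 = 140.3 kips.
Tension yield (gross): A_g = 4.3125×0.75 = 3.2344 in². φR_n = 0.90 × 50 × 3.2344 = 145.5 kips.
Block shear: shear path 1×[1.1875+1×2] = 1×3.1875 in, A_gv = 2.3906, A_nv = 1×(3.1875 − 1.5×0.75)×0.75 = 1.5469 in²; tension to near edge: (1.125 − 0.5×0.75)×0.75 = 0.5625 in². R_n = min(0.6×70×1.5469, 0.6×50×2.3906) + 1.0×70×0.5625 = min(64.97, 71.718) + 39.375 = 104.35 kips. φR_n = 0.75 × 104.35 = 78.3 kips.
Governing: min(62.6, 98.9, 140.3, 145.5, 78.3) = 62.6 kips → bolt shear.

62.6 kips (bolt shear governs)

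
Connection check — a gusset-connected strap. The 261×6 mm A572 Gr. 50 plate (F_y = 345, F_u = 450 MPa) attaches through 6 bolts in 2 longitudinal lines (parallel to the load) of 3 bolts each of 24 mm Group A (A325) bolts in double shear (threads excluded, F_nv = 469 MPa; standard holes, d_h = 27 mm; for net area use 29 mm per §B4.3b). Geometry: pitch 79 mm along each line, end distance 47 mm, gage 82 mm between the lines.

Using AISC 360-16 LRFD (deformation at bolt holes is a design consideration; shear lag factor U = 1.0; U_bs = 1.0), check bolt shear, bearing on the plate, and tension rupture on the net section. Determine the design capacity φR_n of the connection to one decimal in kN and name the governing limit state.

411.1 kN (net-section rupture governs)

Bolt shear: A_b = π(24)²/4 = 452.39 mm². φR_n = 0.75 × 469 × 452.39 × 6 × 2 = 1909.5 kN.
Bearing (6 mm plate, F_u = 450 MPa): end bolts L_c = 47 − 27/2 = 33.5, R_n = min(1.2×33.5×6×450, 2.4×24×6×450) = 108.54 kN/bolt; interior L_c = 79 − 27 = 52, R_n = 155.52 kN/bolt. φR_n = 0.75 × (2×108.54 + 4×155.52) = 629.4 kN.
Tension rupture (net): A_n = (261 − 2×29)×6 = 1218 mm² (U = 1.0, A_e = A_n). φR_n = 0.75 × 450 × 1218 = 411.1 kN.
Governing: min(1909.5, 629.4, 411.1) = 411.1 kN → net-section rupture.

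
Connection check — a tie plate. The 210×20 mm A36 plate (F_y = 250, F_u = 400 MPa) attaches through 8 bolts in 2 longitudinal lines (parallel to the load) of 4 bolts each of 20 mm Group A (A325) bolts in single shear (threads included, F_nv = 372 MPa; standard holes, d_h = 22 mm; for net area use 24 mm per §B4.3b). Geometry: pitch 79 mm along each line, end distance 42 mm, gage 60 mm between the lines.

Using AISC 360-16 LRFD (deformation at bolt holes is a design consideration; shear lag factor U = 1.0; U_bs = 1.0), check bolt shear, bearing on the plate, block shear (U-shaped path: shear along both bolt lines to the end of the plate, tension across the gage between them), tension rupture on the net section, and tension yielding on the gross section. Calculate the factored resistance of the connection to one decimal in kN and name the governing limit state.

701.2 kN (bolt shear governs)

Bolt shear: A_b = π(20)²/4 = 314.16 mm². φR_n = 0.75 × 372 × 314.16 × 8 × 1 = 701.2 kN.
Bearing (20 mm plate, F_u = 400 MPa): end bolts L_c = 42 − 22/2 = 31, R_n = min(1.2×31×20×400, 2.4×20×20×400) = 297.6 kN/bolt; interior L_c = 79 − 22 = 57, R_n = 384 kN/bolt. φR_n = 0.75 × (2×297.6 + 6×384) = 2174.4 kN.
Block shear: shear path 2×[42+3×79] = 2×279 mm, A_gv = 11160, A_nv = 2×(279 − 3.5×24)×20 = 7800 mm²; tension across gage: (60 − 1×24)×20 = 720 mm². R_n = min(0.6×400×7800, 0.6×250×11160) + 1.0×400×720 = min(1872, 1674) + 288 = 1962 kN. φR_n = 0.75 × 1962 = 1471.5 kN.
Tension rupture (net): A_n = (210 − 2×24)×20 = 3240 mm² (U = 1.0, A_e = A_n). φR_n = 0.75 × 400 × 3240 = 972.0 kN.
Tension yield (gross): A_g = 210×20 = 4200 mm². φR_n = 0.90 × 250 × 4200 = 945.0 kN.
Governing: min(701.2, 2174.4, 1471.5, 972.0, 945.0) = 701.2 kN → bolt shear.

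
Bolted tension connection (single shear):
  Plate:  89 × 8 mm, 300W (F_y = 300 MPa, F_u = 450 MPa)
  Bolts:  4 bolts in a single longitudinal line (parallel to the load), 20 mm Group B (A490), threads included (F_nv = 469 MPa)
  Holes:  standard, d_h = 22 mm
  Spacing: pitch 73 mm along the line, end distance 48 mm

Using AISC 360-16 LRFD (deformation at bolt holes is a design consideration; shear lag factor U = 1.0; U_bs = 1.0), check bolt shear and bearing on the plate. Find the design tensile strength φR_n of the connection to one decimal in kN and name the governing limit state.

442.0 kN (bolt shear governs)

Bolt shear: A_b = π(20)²/4 = 314.16 mm². φR_n = 0.75 × 469 × 314.16 × 4 × 1 = 442.0 kN.
Bearing (8 mm plate, F_u = 450 MPa): end bolts L_c = 48 − 22/2 = 37, R_n = min(1.2×37×8×450, 2.4×20×8×450) = 159.84 kN/bolt; interior L_c = 73 − 22 = 51, R_n = 172.8 kN/bolt. φR_n = 0.75 × (1×159.84 + 3×172.8) = 508.7 kN.
Governing: min(442.0, 508.7) = 442.0 kN → bolt shear.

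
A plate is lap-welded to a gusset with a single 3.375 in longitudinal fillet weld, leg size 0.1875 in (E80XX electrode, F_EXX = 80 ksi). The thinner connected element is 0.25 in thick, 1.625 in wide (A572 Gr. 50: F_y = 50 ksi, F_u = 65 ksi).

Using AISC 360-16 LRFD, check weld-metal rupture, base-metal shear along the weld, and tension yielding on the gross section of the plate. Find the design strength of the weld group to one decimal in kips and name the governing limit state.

16.1 kips (weld metal governs)

Weld metal: throat = 0.707×0.1875 = 0.13256 in, L = 3.375 in. φR_n = 0.75 × 0.6 × 80 × 0.13256 × 3.375 = 16.1 kips.
Base metal shear (0.25 in plate): yield φR_n = 1.0×0.6×50×0.25×3.375 = 25.3 kips; rupture φR_n = 0.75×0.6×65×0.25×3.375 = 24.7 kips; take 24.7 kips (rupture).
Tension yield (gross): A_g = 1.625×0.25 = 0.40625 in². φR_n = 0.90 × 50 × 0.40625 = 18.3 kips.
Governing: min(16.1, 24.7, 18.3) = 16.1 kips → weld metal.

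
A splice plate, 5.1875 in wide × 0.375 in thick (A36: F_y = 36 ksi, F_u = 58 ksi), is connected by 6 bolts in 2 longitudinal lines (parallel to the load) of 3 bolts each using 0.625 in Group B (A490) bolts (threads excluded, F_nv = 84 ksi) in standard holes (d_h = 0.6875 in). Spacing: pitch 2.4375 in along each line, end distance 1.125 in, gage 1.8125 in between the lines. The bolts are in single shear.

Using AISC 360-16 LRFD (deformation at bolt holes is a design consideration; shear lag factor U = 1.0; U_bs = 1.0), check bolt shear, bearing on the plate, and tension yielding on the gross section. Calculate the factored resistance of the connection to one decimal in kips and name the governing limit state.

Bolt shear: A_b = π(0.625)²/4 = 0.3068 in². φR_n = 0.75 × 84 × 0.3068 × 6 × 1 = 116.0 kips.
Bearing (0.375 in plate, F_u = 58 ksi): end bolts L_c = 1.125 − 0.6875/2 = 0.78125, R_n = min(1.2×0.78125×0.375×58, 2.4×0.625×0.375×58) = 20.391 kips/bolt; interior L_c = 2.4375 − 0.6875 = 1.75, R_n = 32.625 kips/bolt. φR_n = 0.75 × (2×20.391 + 4×32.625) = 128.5 kips.
Tension yield (gross): A_g = 5.1875×0.375 = 1.9453 in². φR_n = 0.90 × 36 × 1.9453 = 63.0 kips.
Governing: min(116.0, 128.5, 63.0) = 63.0 kips → gross-section yield.

63.0 kips (gross-section yield governs)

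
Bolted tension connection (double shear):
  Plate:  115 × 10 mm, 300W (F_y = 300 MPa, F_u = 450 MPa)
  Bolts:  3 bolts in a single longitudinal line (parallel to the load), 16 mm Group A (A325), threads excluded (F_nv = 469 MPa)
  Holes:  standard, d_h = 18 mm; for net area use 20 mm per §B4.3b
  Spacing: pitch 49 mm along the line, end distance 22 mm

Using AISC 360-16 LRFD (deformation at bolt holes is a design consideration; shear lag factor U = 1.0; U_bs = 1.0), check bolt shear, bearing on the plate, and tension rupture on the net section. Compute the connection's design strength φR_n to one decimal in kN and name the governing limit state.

303.8 kN (bearing governs)

Bolt shear: A_b = π(16)²/4 = 201.06 mm². φR_n = 0.75 × 469 × 201.06 × 3 × 2 = 424.3 kN.
Bearing (10 mm plate, F_u = 450 MPa): end bolts L_c = 22 − 18/2 = 13, R_n = min(1.2×13×10×450, 2.4×16×10×450) = 70.2 kN/bolt; interior L_c = 49 − 18 = 31, R_n = 167.4 kN/bolt. φR_n = 0.75 × (1×70.2 + 2×167.4) = 303.8 kN.
Tension rupture (net): A_n = (115 − 1×20)×10 = 950 mm² (U = 1.0, A_e = A_n). φR_n = 0.75 × 450 × 950 = 320.6 kN.
Governing: min(424.3, 303.8, 320.6) = 303.8 kN → bearing.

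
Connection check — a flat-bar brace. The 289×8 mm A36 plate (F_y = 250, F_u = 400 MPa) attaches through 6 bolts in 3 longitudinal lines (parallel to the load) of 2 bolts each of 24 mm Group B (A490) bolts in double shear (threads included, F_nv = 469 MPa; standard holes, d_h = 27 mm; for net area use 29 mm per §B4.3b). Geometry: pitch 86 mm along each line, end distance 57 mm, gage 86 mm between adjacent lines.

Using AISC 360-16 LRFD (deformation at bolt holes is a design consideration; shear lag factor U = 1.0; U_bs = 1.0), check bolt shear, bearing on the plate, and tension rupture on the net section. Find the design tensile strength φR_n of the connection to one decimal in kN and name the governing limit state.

Bolt shear: A_b = π(24)²/4 = 452.39 mm². φR_n = 0.75 × 469 × 452.39 × 6 × 2 = 1909.5 kN.
Bearing (8 mm plate, F_u = 400 MPa): end bolts L_c = 57 − 27/2 = 43.5, R_n = min(1.2×43.5×8×400, 2.4×24×8×400) = 167.04 kN/bolt; interior L_c = 86 − 27 = 59, R_n = 184.32 kN/bolt. φR_n = 0.75 × (3×167.04 + 3×184.32) = 790.6 kN.
Tension rupture (net): A_n = (289 − 3×29)×8 = 1616 mm² (U = 1.0, A_e = A_n). φR_n = 0.75 × 400 × 1616 = 484.8 kN.
Governing: min(1909.5, 790.6, 484.8) = 484.8 kN → net-section rupture.

484.8 kN (net-section rupture governs)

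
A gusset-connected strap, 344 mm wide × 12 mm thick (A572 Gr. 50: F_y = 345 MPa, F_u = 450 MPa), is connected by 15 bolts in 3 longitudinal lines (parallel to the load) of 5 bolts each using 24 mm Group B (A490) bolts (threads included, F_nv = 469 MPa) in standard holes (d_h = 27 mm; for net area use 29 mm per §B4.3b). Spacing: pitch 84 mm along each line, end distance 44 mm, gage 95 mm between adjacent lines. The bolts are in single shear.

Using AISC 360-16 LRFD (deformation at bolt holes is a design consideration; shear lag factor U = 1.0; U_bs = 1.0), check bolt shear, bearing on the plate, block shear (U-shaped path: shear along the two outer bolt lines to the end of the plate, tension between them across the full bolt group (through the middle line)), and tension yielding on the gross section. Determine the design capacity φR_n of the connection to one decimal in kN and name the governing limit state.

Bolt shear: A_b = π(24)²/4 = 452.39 mm². φR_n = 0.75 × 469 × 452.39 × 15 × 1 = 2386.9 kN.
Bearing (12 mm plate, F_u = 450 MPa): end bolts L_c = 44 − 27/2 = 30.5, R_n = min(1.2×30.5×12×450, 2.4×24×12×450) = 197.64 kN/bolt; interior L_c = 84 − 27 = 57, R_n = 311.04 kN/bolt. φR_n = 0.75 × (3×197.64 + 12×311.04) = 3244.1 kN.
Block shear: shear path 2×[44+4×84] = 2×380 mm, A_gv = 9120, A_nv = 2×(380 − 4.5×29)×12 = 5988 mm²; tension across gage: (190 − 2×29)×12 = 1584 mm². R_n = min(0.6×450×5988, 0.6×345×9120) + 1.0×450×1584 = min(1616.8, 1887.8) + 712.8 = 2329.6 kN. φR_n = 0.75 × 2329.6 = 1747.2 kN.
Tension yield (gross): A_g = 344×12 = 4128 mm². φR_n = 0.90 × 345 × 4128 = 1281.7 kN.
Governing: min(2386.9, 3244.1, 1747.2, 1281.7) = 1281.7 kN → gross-section yield.

1281.7 kN (gross-section yield governs)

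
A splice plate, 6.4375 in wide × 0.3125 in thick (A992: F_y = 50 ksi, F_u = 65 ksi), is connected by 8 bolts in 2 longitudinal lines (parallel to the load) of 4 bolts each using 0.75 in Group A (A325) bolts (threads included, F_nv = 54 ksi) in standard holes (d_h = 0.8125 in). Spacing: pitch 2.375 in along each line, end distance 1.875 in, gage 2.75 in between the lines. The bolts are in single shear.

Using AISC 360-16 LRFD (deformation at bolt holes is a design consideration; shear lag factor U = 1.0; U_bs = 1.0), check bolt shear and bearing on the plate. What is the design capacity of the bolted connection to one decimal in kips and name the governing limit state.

Bolt shear: A_b = π(0.75)²/4 = 0.44179 in². φR_n = 0.75 × 54 × 0.44179 × 8 × 1 = 143.1 kips.
Bearing (0.3125 in plate, F_u = 65 ksi): end bolts L_c = 1.875 − 0.8125/2 = 1.46875, R_n = min(1.2×1.46875×0.3125×65, 2.4×0.75×0.3125×65) = 35.801 kips/bolt; interior L_c = 2.375 − 0.8125 = 1.5625, R_n = 36.563 kips/bolt. φR_n = 0.75 × (2×35.801 + 6×36.563) = 218.2 kips.
Governing: min(143.1, 218.2) = 143.1 kips → bolt shear.

143.1 kips (bolt shear governs)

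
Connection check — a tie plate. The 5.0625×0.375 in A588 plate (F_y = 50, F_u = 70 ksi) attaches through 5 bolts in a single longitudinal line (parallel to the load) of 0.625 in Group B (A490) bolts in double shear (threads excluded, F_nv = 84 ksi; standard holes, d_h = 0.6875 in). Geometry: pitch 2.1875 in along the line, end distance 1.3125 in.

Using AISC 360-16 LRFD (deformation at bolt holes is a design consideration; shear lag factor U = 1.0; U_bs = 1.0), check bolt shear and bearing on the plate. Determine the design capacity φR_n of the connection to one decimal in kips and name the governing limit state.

141.0 kips (bearing governs)

Bolt shear: A_b = π(0.625)²/4 = 0.3068 in². φR_n = 0.75 × 84 × 0.3068 × 5 × 2 = 193.3 kips.
Bearing (0.375 in plate, F_u = 70 ksi): end bolts L_c = 1.3125 − 0.6875/2 = 0.96875, R_n = min(1.2×0.96875×0.375×70, 2.4×0.625×0.375×70) = 30.516 kips/bolt; interior L_c = 2.1875 − 0.6875 = 1.5, R_n = 39.375 kips/bolt. φR_n = 0.75 × (1×30.516 + 4×39.375) = 141.0 kips.
Governing: min(193.3, 141.0) = 141.0 kips → bearing.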